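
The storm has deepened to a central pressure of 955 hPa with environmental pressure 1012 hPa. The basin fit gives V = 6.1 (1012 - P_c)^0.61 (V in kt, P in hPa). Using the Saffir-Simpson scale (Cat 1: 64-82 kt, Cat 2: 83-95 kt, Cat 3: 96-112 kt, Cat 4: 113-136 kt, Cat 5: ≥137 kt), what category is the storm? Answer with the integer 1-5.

1

ΔP = 1012 − 955 = 57 hPa.
V ≈ 6.1 × 57^0.61 = 6.1 × 11.78 ≈ 72 kt.
72 kt falls in the Category 1 band.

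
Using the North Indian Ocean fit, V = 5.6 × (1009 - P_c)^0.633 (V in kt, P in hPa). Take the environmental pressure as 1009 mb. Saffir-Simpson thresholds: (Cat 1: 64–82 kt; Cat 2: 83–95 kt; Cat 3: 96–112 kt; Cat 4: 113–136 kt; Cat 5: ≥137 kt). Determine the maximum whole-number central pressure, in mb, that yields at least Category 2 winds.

Category 2 begins at V = 83 kt.
Required ΔP = (83/5.6)^(1/0.633) = 14.821^1.580 ≈ 70.75 mb.
P_c ≤ 1009 − 70.75 = 938.25, so the highest integer P_c is 938 mb.

938 mb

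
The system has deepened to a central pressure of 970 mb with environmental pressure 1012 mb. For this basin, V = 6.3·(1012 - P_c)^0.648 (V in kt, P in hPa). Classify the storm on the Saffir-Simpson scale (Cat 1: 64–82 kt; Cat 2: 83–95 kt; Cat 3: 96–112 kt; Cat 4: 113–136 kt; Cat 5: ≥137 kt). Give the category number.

1

ΔP = 1012 − 970 = 42 mb.
V ≈ 6.3 × 42^0.648 = 6.3 × 11.27 ≈ 71 kt.
71 kt falls in the Category 1 band.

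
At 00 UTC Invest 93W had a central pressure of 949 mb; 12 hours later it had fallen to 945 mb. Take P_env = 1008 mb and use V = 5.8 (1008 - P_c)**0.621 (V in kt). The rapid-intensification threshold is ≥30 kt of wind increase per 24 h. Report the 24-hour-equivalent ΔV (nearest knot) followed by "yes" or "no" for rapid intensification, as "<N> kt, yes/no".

V₁: ΔP = 59, V ≈ 5.8 × 59^0.621 ≈ 72.97 kt.
V₂: ΔP = 63, V ≈ 5.8 × 63^0.621 ≈ 76.00 kt.
ΔV over 12 h = 3.03 kt → 24 h equivalent = 3.03 × 24/12 ≈ 6.06 kt.
6 kt < 30 kt ⇒ not rapid intensification.

6 kt, no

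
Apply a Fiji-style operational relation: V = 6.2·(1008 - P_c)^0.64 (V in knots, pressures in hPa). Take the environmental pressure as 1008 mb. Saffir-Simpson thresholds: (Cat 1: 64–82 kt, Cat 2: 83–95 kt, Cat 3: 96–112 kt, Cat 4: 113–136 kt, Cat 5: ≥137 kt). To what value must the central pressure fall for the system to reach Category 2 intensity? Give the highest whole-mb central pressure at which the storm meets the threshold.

Category 2 begins at V = 83 kt.
Required ΔP = (83/6.2)^(1/0.64) = 13.387^1.562 ≈ 57.60 mb.
P_c ≤ 1008 − 57.60 = 950.40, so the highest integer P_c is 950 mb.

950 mb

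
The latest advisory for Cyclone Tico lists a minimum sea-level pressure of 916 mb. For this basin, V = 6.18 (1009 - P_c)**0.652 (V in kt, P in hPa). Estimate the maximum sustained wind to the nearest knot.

ΔP = 1009 − 916 = 93 mb.
93^0.652 ≈ 19.207.
V ≈ 6.18 × 19.207 ≈ 118.7 kt.

119 kt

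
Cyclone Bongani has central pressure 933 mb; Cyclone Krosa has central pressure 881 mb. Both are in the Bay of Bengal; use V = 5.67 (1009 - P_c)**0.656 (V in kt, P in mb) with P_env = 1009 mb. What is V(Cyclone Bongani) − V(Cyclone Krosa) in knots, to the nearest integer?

Cyclone Bongani: ΔP = 76; V ≈ 5.67 × 76^0.656 ≈ 97.14 kt.
Cyclone Krosa: ΔP = 128; V ≈ 5.67 × 128^0.656 ≈ 136.75 kt.
Difference ≈ 97.14 − 136.75 = -39.61 → -40 kt.

-40 kt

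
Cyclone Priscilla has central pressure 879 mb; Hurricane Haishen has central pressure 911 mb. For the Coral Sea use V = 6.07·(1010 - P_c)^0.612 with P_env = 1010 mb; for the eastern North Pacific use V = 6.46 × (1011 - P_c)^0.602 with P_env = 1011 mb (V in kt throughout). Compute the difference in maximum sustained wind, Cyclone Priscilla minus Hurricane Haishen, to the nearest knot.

Cyclone Priscilla: ΔP = 131; V ≈ 6.07 × 131^0.612 ≈ 119.94 kt.
Hurricane Haishen: ΔP = 100; V ≈ 6.46 × 100^0.602 ≈ 103.33 kt.
Difference ≈ 119.94 − 103.33 = 16.61 → 17 kt.

17 kt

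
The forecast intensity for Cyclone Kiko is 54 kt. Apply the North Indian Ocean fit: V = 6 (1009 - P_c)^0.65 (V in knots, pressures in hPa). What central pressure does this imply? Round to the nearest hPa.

ΔP = (V / 6)^(1/0.65) = (54/6)^1.538.
54/6 = 9.000; 9.000^1.538 ≈ 29.38 hPa.
P_c = 1009 − 29.38 = 979.62 ≈ 980 hPa.

980 hPa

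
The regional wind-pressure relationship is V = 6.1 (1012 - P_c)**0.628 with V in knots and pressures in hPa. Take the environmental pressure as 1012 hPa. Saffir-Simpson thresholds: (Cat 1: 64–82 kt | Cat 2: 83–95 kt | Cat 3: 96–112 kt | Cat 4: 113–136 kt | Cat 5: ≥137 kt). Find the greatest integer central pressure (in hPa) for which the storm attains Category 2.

948 hPa

Category 2 begins at V = 83 kt.
Required ΔP = (83/6.1)^(1/0.628) = 13.607^1.592 ≈ 63.88 hPa.
P_c ≤ 1012 − 63.88 = 948.12, so the highest integer P_c is 948 hPa.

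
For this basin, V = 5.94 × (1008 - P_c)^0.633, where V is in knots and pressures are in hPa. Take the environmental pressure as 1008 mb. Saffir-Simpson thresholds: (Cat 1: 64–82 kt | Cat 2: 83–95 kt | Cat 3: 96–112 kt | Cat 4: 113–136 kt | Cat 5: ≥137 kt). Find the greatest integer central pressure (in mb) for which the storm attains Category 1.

Category 1 begins at V = 64 kt.
Required ΔP = (64/5.94)^(1/0.633) = 10.774^1.580 ≈ 42.75 mb.
P_c ≤ 1008 − 42.75 = 965.25, so the highest integer P_c is 965 mb.

965 mb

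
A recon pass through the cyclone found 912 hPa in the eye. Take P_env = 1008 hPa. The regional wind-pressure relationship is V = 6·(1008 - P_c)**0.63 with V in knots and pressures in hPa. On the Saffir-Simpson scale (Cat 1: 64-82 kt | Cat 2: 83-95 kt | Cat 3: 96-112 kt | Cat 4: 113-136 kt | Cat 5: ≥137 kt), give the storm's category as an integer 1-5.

3

ΔP = 1008 − 912 = 96 hPa.
V ≈ 6 × 96^0.63 = 6 × 17.73 ≈ 106 kt.
106 kt falls in the Category 3 band.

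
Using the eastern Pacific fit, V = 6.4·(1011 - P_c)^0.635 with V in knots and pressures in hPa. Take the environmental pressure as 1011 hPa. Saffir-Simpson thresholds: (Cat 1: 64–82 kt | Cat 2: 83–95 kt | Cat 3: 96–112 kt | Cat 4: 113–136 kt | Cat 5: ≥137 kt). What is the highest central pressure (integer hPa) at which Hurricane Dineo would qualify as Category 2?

954 hPa

Category 2 begins at V = 83 kt.
Required ΔP = (83/6.4)^(1/0.635) = 12.969^1.575 ≈ 56.57 hPa.
P_c ≤ 1011 − 56.57 = 954.43, so the highest integer P_c is 954 hPa.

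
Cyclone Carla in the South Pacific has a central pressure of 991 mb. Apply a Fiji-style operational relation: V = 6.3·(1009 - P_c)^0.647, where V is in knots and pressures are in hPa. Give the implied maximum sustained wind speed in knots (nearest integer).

ΔP = 1009 − 991 = 18 mb.
18^0.647 ≈ 6.489.
V ≈ 6.3 × 6.489 ≈ 40.9 kt.

41 kt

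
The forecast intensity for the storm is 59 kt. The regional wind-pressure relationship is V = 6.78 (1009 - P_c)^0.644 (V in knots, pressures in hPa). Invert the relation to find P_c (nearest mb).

980 mb

ΔP = (V / 6.78)^(1/0.644) = (59/6.78)^1.553.
59/6.78 = 8.702; 8.702^1.553 ≈ 28.78 mb.
P_c = 1009 − 28.78 = 980.22 ≈ 980 mb.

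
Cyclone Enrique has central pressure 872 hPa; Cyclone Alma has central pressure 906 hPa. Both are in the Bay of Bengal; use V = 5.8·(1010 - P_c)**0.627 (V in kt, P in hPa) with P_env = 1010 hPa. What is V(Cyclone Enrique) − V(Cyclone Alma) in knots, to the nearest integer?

Cyclone Enrique: ΔP = 138; V ≈ 5.8 × 138^0.627 ≈ 127.39 kt.
Cyclone Alma: ΔP = 104; V ≈ 5.8 × 104^0.627 ≈ 106.69 kt.
Difference ≈ 127.39 − 106.69 = 20.70 → 21 kt.

21 kt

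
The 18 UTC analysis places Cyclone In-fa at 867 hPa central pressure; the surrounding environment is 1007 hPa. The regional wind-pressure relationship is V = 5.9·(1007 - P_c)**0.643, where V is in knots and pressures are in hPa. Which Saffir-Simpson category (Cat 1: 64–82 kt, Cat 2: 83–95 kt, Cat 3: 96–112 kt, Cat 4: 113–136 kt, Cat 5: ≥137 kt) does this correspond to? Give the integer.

5

ΔP = 1007 − 867 = 140 hPa.
V ≈ 5.9 × 140^0.643 = 5.9 × 23.99 ≈ 142 kt.
142 kt falls in the Category 5 band.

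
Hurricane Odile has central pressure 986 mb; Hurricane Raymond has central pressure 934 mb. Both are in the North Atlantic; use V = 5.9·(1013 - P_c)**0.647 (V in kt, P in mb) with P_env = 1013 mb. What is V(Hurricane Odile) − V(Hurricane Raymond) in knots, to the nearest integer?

-50 kt

Hurricane Odile: ΔP = 27; V ≈ 5.9 × 27^0.647 ≈ 49.77 kt.
Hurricane Raymond: ΔP = 79; V ≈ 5.9 × 79^0.647 ≈ 99.68 kt.
Difference ≈ 49.77 − 99.68 = -49.91 → -50 kt.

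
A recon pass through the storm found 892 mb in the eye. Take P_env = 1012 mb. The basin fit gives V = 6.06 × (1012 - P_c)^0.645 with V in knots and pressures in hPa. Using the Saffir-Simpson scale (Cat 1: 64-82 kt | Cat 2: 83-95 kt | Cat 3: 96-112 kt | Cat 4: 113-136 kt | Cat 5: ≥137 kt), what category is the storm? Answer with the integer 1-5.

ΔP = 1012 − 892 = 120 mb.
V ≈ 6.06 × 120^0.645 = 6.06 × 21.93 ≈ 133 kt.
133 kt falls in the Category 4 band.

4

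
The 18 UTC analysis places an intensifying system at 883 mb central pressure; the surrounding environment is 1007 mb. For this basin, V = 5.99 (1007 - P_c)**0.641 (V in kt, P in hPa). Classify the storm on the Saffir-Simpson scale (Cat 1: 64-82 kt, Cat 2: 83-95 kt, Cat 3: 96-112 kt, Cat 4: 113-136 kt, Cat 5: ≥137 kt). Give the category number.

4

ΔP = 1007 − 883 = 124 mb.
V ≈ 5.99 × 124^0.641 = 5.99 × 21.97 ≈ 132 kt.
132 kt falls in the Category 4 band.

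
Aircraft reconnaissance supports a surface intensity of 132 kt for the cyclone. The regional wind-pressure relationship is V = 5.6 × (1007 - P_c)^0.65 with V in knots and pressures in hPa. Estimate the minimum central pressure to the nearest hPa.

ΔP = (V / 5.6)^(1/0.65) = (132/5.6)^1.538.
132/5.6 = 23.571; 23.571^1.538 ≈ 129.23 hPa.
P_c = 1007 − 129.23 = 877.77 ≈ 878 hPa.

878 hPa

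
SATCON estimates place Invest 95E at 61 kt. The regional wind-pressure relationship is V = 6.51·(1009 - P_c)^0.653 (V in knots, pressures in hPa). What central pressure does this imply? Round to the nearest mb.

ΔP = (V / 6.51)^(1/0.653) = (61/6.51)^1.531.
61/6.51 = 9.370; 9.370^1.531 ≈ 30.77 mb.
P_c = 1009 − 30.77 = 978.23 ≈ 978 mb.

978 mb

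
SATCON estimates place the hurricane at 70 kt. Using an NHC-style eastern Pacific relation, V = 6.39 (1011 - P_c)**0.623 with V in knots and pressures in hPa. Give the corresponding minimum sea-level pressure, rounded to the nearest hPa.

ΔP = (V / 6.39)^(1/0.623) = (70/6.39)^1.605.
70/6.39 = 10.955; 10.955^1.605 ≈ 46.63 hPa.
P_c = 1011 − 46.63 = 964.37 ≈ 964 hPa.

964 hPa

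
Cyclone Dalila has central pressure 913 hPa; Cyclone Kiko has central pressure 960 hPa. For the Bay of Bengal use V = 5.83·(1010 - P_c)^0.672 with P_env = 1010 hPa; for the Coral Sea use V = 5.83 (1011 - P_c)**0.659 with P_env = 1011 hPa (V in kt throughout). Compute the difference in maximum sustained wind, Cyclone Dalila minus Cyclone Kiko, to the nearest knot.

Cyclone Dalila: ΔP = 97; V ≈ 5.83 × 97^0.672 ≈ 126.12 kt.
Cyclone Kiko: ΔP = 51; V ≈ 5.83 × 51^0.659 ≈ 77.80 kt.
Difference ≈ 126.12 − 77.80 = 48.32 → 48 kt.

48 kt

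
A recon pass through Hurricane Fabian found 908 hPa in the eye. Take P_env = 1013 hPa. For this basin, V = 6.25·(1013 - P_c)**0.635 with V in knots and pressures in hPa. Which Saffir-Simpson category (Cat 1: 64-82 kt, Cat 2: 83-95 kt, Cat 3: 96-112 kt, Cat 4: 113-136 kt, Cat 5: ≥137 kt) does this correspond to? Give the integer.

4

ΔP = 1013 − 908 = 105 hPa.
V ≈ 6.25 × 105^0.635 = 6.25 × 19.21 ≈ 120 kt.
120 kt falls in the Category 4 band.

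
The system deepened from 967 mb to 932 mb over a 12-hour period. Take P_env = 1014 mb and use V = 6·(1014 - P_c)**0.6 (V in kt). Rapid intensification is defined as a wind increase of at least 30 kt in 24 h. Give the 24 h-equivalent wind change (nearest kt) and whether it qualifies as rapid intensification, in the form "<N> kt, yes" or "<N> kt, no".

48 kt, yes

V₁: ΔP = 47, V ≈ 6 × 47^0.6 ≈ 60.45 kt.
V₂: ΔP = 82, V ≈ 6 × 82^0.6 ≈ 84.42 kt.
ΔV over 12 h = 23.97 kt → 24 h equivalent = 23.97 × 24/12 ≈ 47.94 kt.
48 kt ≥ 30 kt ⇒ rapid intensification.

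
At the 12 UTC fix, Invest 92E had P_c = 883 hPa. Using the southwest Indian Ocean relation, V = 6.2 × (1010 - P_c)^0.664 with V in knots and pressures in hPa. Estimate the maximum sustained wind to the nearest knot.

ΔP = 1010 − 883 = 127 hPa.
127^0.664 ≈ 24.942.
V ≈ 6.2 × 24.942 ≈ 154.6 kt.

155 kt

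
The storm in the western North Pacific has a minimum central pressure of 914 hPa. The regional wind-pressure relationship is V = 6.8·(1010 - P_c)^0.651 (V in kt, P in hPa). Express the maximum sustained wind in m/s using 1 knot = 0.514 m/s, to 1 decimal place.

ΔP = 1010 − 914 = 96 hPa.
V ≈ 6.8 × 96^0.651 = 6.8 × 19.519 ≈ 132.730 kt.
132.730 × 0.514 ≈ 68.22 m/s → 68.2 m/s.

68.2 m/s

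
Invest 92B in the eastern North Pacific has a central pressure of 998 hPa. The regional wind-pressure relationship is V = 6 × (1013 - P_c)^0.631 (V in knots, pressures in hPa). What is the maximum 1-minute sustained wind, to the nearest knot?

33 kt

ΔP = 1013 − 998 = 15 hPa.
15^0.631 ≈ 5.522.
V ≈ 6 × 5.522 ≈ 33.1 kt.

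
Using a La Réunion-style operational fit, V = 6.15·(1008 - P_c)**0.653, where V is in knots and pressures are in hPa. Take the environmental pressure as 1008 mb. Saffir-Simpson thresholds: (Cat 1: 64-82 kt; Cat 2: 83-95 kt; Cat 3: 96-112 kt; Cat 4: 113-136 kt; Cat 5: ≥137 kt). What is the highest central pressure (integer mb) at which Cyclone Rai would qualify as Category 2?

954 mb

Category 2 begins at V = 83 kt.
Required ΔP = (83/6.15)^(1/0.653) = 13.496^1.531 ≈ 53.80 mb.
P_c ≤ 1008 − 53.80 = 954.20, so the highest integer P_c is 954 mb.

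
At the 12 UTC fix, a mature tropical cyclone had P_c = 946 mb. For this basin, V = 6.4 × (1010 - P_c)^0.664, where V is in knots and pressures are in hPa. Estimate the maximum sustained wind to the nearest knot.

101 kt

ΔP = 1010 − 946 = 64 mb.
64^0.664 ≈ 15.824.
V ≈ 6.4 × 15.824 ≈ 101.3 kt.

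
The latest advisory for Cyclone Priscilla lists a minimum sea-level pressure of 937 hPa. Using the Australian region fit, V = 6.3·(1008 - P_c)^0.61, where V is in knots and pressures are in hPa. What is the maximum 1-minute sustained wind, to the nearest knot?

ΔP = 1008 − 937 = 71 hPa.
71^0.61 ≈ 13.467.
V ≈ 6.3 × 13.467 ≈ 84.8 kt.

85 kt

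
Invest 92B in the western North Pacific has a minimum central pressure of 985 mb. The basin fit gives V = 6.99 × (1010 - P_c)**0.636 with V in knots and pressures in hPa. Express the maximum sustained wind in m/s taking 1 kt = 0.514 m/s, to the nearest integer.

28 m/s

ΔP = 1010 − 985 = 25 mb.
V ≈ 6.99 × 25^0.636 = 6.99 × 7.746 ≈ 54.146 kt.
54.146 × 0.514 ≈ 27.83 m/s → 28 m/s.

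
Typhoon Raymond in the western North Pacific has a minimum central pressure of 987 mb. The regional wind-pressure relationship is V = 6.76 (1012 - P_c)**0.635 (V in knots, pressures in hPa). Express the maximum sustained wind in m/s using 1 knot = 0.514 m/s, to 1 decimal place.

ΔP = 1012 − 987 = 25 mb.
V ≈ 6.76 × 25^0.635 = 6.76 × 7.721 ≈ 52.196 kt.
52.196 × 0.514 ≈ 26.83 m/s → 26.8 m/s.

26.8 m/s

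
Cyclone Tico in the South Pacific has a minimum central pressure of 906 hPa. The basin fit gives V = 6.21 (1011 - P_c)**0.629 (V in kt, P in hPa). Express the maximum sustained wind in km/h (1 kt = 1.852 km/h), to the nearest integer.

215 km/h

ΔP = 1011 − 906 = 105 hPa.
V ≈ 6.21 × 105^0.629 = 6.21 × 18.678 ≈ 115.990 kt.
115.990 × 1.852 ≈ 214.81 km/h → 215 km/h.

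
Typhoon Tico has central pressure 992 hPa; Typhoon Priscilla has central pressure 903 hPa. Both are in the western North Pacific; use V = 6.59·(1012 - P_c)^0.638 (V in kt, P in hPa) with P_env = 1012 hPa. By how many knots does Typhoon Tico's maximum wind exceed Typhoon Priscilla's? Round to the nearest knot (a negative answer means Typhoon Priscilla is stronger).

-87 kt

Typhoon Tico: ΔP = 20; V ≈ 6.59 × 20^0.638 ≈ 44.56 kt.
Typhoon Priscilla: ΔP = 109; V ≈ 6.59 × 109^0.638 ≈ 131.45 kt.
Difference ≈ 44.56 − 131.45 = -86.89 → -87 kt.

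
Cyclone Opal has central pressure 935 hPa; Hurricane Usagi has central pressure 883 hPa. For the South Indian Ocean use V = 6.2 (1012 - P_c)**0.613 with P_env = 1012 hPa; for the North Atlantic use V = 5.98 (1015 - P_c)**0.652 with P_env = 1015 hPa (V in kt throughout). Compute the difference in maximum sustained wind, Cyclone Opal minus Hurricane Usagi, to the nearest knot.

Cyclone Opal: ΔP = 77; V ≈ 6.2 × 77^0.613 ≈ 88.88 kt.
Hurricane Usagi: ΔP = 132; V ≈ 5.98 × 132^0.652 ≈ 144.32 kt.
Difference ≈ 88.88 − 144.32 = -55.44 → -55 kt.

-55 kt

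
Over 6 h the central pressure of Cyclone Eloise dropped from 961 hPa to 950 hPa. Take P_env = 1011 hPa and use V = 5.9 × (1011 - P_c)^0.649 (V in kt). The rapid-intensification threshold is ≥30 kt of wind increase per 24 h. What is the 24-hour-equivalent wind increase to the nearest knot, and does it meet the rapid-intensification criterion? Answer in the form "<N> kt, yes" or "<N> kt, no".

41 kt, yes

V₁: ΔP = 50, V ≈ 5.9 × 50^0.649 ≈ 74.73 kt.
V₂: ΔP = 61, V ≈ 5.9 × 61^0.649 ≈ 85.02 kt.
ΔV over 6 h = 10.29 kt → 24 h equivalent = 10.29 × 24/6 ≈ 41.16 kt.
41 kt ≥ 30 kt ⇒ rapid intensification.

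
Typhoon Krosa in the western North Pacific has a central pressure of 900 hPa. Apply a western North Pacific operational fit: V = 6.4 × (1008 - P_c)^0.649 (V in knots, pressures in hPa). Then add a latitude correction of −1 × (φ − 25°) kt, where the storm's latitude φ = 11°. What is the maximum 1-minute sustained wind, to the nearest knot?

148 kt

ΔP = 1008 − 900 = 108 hPa.
108^0.649 ≈ 20.878.
V ≈ 6.4 × 20.878 ≈ 133.6 kt.
Latitude correction: −1 × (11 − 25) = 14 kt.
Corrected V ≈ 147.6 kt → 148 kt.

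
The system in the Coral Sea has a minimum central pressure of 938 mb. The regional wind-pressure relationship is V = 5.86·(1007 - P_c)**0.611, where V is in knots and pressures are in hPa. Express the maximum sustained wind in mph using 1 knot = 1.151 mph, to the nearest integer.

90 mph

ΔP = 1007 − 938 = 69 mb.
V ≈ 5.86 × 69^0.611 = 5.86 × 13.290 ≈ 77.882 kt.
77.882 × 1.151 ≈ 89.64 mph → 90 mph.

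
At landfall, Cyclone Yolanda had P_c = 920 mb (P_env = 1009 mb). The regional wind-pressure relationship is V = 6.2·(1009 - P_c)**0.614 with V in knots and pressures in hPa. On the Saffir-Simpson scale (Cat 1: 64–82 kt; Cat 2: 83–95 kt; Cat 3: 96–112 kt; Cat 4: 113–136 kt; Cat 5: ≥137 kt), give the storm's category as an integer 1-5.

ΔP = 1009 − 920 = 89 mb.
V ≈ 6.2 × 89^0.614 = 6.2 × 15.74 ≈ 98 kt.
98 kt falls in the Category 3 band.

3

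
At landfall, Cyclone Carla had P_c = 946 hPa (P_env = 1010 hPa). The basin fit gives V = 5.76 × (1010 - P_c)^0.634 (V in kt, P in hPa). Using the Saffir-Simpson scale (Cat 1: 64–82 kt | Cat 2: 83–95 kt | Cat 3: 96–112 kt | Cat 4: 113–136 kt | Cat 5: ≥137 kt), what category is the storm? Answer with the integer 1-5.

ΔP = 1010 − 946 = 64 hPa.
V ≈ 5.76 × 64^0.634 = 5.76 × 13.97 ≈ 80 kt.
80 kt falls in the Category 1 band.

1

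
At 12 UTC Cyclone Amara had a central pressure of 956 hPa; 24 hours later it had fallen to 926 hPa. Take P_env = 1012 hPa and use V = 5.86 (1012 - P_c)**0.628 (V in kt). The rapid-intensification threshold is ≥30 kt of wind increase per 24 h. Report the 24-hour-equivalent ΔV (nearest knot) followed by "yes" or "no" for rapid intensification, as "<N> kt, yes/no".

23 kt, no

V₁: ΔP = 56, V ≈ 5.86 × 56^0.628 ≈ 73.41 kt.
V₂: ΔP = 86, V ≈ 5.86 × 86^0.628 ≈ 96.11 kt.
ΔV over 24 h = 22.70 kt → 24 h equivalent = 22.70 × 24/24 ≈ 22.70 kt.
23 kt < 30 kt ⇒ not rapid intensification.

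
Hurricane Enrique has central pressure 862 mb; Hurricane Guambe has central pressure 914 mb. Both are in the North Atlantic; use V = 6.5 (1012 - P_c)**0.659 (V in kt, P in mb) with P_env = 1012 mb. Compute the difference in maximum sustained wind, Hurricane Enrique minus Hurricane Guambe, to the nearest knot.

43 kt

Hurricane Enrique: ΔP = 150; V ≈ 6.5 × 150^0.659 ≈ 176.59 kt.
Hurricane Guambe: ΔP = 98; V ≈ 6.5 × 98^0.659 ≈ 133.39 kt.
Difference ≈ 176.59 − 133.39 = 43.20 → 43 kt.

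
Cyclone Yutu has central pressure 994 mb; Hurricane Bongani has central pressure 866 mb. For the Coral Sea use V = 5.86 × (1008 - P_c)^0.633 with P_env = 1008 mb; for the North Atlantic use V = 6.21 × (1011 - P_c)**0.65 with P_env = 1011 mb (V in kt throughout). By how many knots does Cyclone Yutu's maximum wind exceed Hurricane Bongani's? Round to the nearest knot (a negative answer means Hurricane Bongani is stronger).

Cyclone Yutu: ΔP = 14; V ≈ 5.86 × 14^0.633 ≈ 31.15 kt.
Hurricane Bongani: ΔP = 145; V ≈ 6.21 × 145^0.65 ≈ 157.75 kt.
Difference ≈ 31.15 − 157.75 = -126.60 → -127 kt.

-127 kt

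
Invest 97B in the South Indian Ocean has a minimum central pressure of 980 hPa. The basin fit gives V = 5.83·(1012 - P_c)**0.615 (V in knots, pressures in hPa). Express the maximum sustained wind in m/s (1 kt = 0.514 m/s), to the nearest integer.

ΔP = 1012 − 980 = 32 hPa.
V ≈ 5.83 × 32^0.615 = 5.83 × 8.427 ≈ 49.129 kt.
49.129 × 0.514 ≈ 25.25 m/s → 25 m/s.

25 m/s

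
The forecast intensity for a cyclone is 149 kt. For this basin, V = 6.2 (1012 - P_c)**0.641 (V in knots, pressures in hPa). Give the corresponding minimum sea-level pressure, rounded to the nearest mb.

ΔP = (V / 6.2)^(1/0.641) = (149/6.2)^1.560.
149/6.2 = 24.032; 24.032^1.560 ≈ 142.60 mb.
P_c = 1012 − 142.60 = 869.40 ≈ 869 mb.

869 mb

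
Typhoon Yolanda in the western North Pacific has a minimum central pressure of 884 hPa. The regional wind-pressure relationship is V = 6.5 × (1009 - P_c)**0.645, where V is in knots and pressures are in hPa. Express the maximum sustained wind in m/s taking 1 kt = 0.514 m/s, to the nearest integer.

75 m/s

ΔP = 1009 − 884 = 125 hPa.
V ≈ 6.5 × 125^0.645 = 6.5 × 22.517 ≈ 146.359 kt.
146.359 × 0.514 ≈ 75.23 m/s → 75 m/s.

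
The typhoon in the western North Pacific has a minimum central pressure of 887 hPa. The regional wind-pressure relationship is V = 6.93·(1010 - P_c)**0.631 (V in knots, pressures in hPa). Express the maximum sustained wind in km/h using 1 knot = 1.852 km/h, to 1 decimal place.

ΔP = 1010 − 887 = 123 hPa.
V ≈ 6.93 × 123^0.631 = 6.93 × 20.832 ≈ 144.365 kt.
144.365 × 1.852 ≈ 267.36 km/h → 267.4 km/h.

267.4 km/h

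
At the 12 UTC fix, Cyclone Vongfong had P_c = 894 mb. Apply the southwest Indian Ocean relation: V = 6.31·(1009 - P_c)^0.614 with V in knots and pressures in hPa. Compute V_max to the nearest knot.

116 kt

ΔP = 1009 − 894 = 115 mb.
115^0.614 ≈ 18.419.
V ≈ 6.31 × 18.419 ≈ 116.2 kt.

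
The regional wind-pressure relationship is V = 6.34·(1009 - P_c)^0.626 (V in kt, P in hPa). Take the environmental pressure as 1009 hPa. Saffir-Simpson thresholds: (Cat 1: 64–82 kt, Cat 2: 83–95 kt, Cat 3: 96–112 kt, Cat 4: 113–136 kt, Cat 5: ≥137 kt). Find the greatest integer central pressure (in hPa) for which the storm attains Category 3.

932 hPa

Category 3 begins at V = 96 kt.
Required ΔP = (96/6.34)^(1/0.626) = 15.142^1.597 ≈ 76.78 hPa.
P_c ≤ 1009 − 76.78 = 932.22, so the highest integer P_c is 932 hPa.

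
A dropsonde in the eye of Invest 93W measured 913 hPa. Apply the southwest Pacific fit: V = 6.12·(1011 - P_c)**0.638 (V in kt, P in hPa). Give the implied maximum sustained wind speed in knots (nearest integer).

114 kt

ΔP = 1011 − 913 = 98 hPa.
98^0.638 ≈ 18.638.
V ≈ 6.12 × 18.638 ≈ 114.1 kt.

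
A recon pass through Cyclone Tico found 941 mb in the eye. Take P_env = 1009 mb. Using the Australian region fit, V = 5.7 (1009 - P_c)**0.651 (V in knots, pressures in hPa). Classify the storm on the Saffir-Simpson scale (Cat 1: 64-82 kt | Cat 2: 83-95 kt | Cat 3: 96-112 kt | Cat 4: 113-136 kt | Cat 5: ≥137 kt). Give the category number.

2

ΔP = 1009 − 941 = 68 mb.
V ≈ 5.7 × 68^0.651 = 5.7 × 15.59 ≈ 89 kt.
89 kt falls in the Category 2 band.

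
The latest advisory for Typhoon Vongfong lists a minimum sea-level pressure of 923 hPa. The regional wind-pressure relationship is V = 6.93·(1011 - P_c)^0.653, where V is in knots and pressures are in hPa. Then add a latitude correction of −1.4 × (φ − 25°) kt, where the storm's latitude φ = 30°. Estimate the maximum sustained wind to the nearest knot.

ΔP = 1011 − 923 = 88 hPa.
88^0.653 ≈ 18.610.
V ≈ 6.93 × 18.610 ≈ 129.0 kt.
Latitude correction: −1.4 × (30 − 25) = -7 kt.
Corrected V ≈ 122 kt → 122 kt.

122 kt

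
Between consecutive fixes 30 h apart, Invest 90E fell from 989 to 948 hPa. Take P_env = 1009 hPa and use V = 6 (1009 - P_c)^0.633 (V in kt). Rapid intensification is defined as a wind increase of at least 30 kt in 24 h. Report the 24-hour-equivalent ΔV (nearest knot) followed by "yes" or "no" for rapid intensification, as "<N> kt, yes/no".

V₁: ΔP = 20, V ≈ 6 × 20^0.633 ≈ 39.97 kt.
V₂: ΔP = 61, V ≈ 6 × 61^0.633 ≈ 80.96 kt.
ΔV over 30 h = 40.99 kt → 24 h equivalent = 40.99 × 24/30 ≈ 32.79 kt.
33 kt ≥ 30 kt ⇒ rapid intensification.

33 kt, yes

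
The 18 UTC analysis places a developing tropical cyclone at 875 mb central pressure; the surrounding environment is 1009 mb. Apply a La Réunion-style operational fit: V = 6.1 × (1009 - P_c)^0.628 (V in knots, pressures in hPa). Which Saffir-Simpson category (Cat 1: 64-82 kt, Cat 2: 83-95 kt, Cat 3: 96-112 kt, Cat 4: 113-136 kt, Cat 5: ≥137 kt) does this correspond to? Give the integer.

ΔP = 1009 − 875 = 134 mb.
V ≈ 6.1 × 134^0.628 = 6.1 × 21.67 ≈ 132 kt.
132 kt falls in the Category 4 band.

4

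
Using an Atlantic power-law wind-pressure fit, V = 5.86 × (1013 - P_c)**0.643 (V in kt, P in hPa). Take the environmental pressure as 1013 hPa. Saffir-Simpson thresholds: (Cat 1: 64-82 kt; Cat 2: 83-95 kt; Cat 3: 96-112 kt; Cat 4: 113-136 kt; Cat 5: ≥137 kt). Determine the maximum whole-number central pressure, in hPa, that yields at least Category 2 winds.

Category 2 begins at V = 83 kt.
Required ΔP = (83/5.86)^(1/0.643) = 14.164^1.555 ≈ 61.71 hPa.
P_c ≤ 1013 − 61.71 = 951.29, so the highest integer P_c is 951 hPa.

951 hPa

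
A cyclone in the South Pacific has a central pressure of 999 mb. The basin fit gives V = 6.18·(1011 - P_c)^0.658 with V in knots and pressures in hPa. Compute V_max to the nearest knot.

32 kt

ΔP = 1011 − 999 = 12 mb.
12^0.658 ≈ 5.130.
V ≈ 6.18 × 5.130 ≈ 31.7 kt.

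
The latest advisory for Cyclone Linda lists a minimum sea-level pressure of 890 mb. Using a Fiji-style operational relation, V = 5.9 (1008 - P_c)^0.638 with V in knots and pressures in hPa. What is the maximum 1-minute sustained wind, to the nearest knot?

124 kt

ΔP = 1008 − 890 = 118 mb.
118^0.638 ≈ 20.983.
V ≈ 5.9 × 20.983 ≈ 123.8 kt.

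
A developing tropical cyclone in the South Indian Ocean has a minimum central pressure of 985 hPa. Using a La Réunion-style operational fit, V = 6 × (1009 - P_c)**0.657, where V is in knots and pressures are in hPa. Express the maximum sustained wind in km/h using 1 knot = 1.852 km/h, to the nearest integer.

ΔP = 1009 − 985 = 24 hPa.
V ≈ 6 × 24^0.657 = 6 × 8.069 ≈ 48.412 kt.
48.412 × 1.852 ≈ 89.66 km/h → 90 km/h.

90 km/h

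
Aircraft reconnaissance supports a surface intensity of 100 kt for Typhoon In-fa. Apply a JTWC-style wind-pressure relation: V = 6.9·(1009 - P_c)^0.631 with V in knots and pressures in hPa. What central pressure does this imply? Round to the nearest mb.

ΔP = (V / 6.9)^(1/0.631) = (100/6.9)^1.585.
100/6.9 = 14.493; 14.493^1.585 ≈ 69.21 mb.
P_c = 1009 − 69.21 = 939.79 ≈ 940 mb.

940 mb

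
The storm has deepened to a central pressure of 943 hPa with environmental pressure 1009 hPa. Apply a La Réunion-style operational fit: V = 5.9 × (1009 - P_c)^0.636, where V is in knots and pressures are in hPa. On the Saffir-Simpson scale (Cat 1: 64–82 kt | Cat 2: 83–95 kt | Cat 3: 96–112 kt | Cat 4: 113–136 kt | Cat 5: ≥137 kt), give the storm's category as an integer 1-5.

2

ΔP = 1009 − 943 = 66 hPa.
V ≈ 5.9 × 66^0.636 = 5.9 × 14.36 ≈ 85 kt.
85 kt falls in the Category 2 band.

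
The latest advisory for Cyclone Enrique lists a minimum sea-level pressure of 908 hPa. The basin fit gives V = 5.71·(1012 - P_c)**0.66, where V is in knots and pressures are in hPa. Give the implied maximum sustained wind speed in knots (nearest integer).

ΔP = 1012 − 908 = 104 hPa.
104^0.66 ≈ 21.441.
V ≈ 5.71 × 21.441 ≈ 122.4 kt.

122 kt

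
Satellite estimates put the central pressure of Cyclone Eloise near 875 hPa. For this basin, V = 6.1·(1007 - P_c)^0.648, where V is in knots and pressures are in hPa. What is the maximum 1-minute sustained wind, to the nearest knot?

ΔP = 1007 − 875 = 132 hPa.
132^0.648 ≈ 23.666.
V ≈ 6.1 × 23.666 ≈ 144.4 kt.

144 kt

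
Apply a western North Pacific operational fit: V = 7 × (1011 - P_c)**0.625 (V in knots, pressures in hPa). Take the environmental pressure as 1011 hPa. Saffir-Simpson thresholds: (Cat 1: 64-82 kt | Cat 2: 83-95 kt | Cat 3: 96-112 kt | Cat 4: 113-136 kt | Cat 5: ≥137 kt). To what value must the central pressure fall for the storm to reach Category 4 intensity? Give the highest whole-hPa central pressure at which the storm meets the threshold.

Category 4 begins at V = 113 kt.
Required ΔP = (113/7)^(1/0.625) = 16.143^1.600 ≈ 85.66 hPa.
P_c ≤ 1011 − 85.66 = 925.34, so the highest integer P_c is 925 hPa.

925 hPa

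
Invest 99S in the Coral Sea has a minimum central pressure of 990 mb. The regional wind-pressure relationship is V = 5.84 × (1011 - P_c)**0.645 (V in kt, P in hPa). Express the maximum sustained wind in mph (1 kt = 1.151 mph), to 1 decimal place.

ΔP = 1011 − 990 = 21 mb.
V ≈ 5.84 × 21^0.645 = 5.84 × 7.126 ≈ 41.614 kt.
41.614 × 1.151 ≈ 47.90 mph → 47.9 mph.

47.9 mph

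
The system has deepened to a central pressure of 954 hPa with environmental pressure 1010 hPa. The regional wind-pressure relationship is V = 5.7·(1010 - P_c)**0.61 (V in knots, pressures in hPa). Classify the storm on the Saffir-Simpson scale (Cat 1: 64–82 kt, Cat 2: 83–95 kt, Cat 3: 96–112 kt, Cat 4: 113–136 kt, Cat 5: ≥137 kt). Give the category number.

ΔP = 1010 − 954 = 56 hPa.
V ≈ 5.7 × 56^0.61 = 5.7 × 11.65 ≈ 66 kt.
66 kt falls in the Category 1 band.

1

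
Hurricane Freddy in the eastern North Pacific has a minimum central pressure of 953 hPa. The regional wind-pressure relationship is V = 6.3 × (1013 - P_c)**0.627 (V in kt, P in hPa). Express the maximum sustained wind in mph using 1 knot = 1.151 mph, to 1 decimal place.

94.5 mph

ΔP = 1013 − 953 = 60 hPa.
V ≈ 6.3 × 60^0.627 = 6.3 × 13.029 ≈ 82.081 kt.
82.081 × 1.151 ≈ 94.47 mph → 94.5 mph.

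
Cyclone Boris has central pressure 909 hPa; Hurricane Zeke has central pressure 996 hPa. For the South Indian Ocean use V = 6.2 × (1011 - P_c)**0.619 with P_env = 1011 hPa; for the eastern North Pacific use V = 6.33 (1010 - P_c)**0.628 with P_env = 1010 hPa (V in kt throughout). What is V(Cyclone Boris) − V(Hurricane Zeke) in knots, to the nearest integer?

Cyclone Boris: ΔP = 102; V ≈ 6.2 × 102^0.619 ≈ 108.57 kt.
Hurricane Zeke: ΔP = 14; V ≈ 6.33 × 14^0.628 ≈ 33.20 kt.
Difference ≈ 108.57 − 33.20 = 75.37 → 75 kt.

75 kt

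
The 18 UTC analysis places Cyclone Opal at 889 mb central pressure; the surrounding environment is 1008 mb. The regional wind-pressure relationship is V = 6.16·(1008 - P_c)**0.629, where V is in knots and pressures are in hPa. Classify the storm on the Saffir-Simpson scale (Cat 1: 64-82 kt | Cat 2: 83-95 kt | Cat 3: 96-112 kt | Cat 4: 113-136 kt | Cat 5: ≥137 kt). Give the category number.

4

ΔP = 1008 − 889 = 119 mb.
V ≈ 6.16 × 119^0.629 = 6.16 × 20.21 ≈ 124 kt.
124 kt falls in the Category 4 band.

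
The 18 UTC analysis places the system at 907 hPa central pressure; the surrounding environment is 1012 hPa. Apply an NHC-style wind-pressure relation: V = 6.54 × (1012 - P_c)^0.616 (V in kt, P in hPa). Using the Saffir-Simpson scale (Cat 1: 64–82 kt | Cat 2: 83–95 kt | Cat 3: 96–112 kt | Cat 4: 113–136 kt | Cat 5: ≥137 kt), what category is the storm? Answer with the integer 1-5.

ΔP = 1012 − 907 = 105 hPa.
V ≈ 6.54 × 105^0.616 = 6.54 × 17.58 ≈ 115 kt.
115 kt falls in the Category 4 band.

4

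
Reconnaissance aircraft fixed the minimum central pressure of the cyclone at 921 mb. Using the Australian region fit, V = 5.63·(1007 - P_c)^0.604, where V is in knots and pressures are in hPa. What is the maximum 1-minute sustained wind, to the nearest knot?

83 kt

ΔP = 1007 − 921 = 86 mb.
86^0.604 ≈ 14.738.
V ≈ 5.63 × 14.738 ≈ 83.0 kt.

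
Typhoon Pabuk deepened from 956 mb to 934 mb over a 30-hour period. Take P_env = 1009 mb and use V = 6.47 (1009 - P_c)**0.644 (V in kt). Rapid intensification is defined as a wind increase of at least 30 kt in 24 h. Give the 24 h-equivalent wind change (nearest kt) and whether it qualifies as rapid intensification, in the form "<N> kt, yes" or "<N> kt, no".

V₁: ΔP = 53, V ≈ 6.47 × 53^0.644 ≈ 83.43 kt.
V₂: ΔP = 75, V ≈ 6.47 × 75^0.644 ≈ 104.34 kt.
ΔV over 30 h = 20.91 kt → 24 h equivalent = 20.91 × 24/30 ≈ 16.73 kt.
17 kt < 30 kt ⇒ not rapid intensification.

17 kt, no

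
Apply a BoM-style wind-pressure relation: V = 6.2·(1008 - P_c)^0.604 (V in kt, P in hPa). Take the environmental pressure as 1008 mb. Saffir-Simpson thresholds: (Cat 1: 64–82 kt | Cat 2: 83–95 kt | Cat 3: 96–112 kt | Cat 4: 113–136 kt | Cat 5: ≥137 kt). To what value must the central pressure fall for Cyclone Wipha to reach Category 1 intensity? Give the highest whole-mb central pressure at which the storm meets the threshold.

960 mb

Category 1 begins at V = 64 kt.
Required ΔP = (64/6.2)^(1/0.604) = 10.323^1.656 ≈ 47.69 mb.
P_c ≤ 1008 − 47.69 = 960.31, so the highest integer P_c is 960 mb.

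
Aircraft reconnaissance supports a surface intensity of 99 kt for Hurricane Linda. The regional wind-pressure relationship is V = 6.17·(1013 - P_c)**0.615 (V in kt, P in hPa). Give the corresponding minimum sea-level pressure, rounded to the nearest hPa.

ΔP = (V / 6.17)^(1/0.615) = (99/6.17)^1.626.
99/6.17 = 16.045; 16.045^1.626 ≈ 91.18 hPa.
P_c = 1013 − 91.18 = 921.82 ≈ 922 hPa.

922 hPa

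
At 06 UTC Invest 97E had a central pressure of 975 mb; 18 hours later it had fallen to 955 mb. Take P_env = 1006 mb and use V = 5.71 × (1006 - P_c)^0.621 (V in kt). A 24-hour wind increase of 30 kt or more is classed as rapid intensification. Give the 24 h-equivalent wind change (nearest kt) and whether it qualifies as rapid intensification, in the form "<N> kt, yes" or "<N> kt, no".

23 kt, no

V₁: ΔP = 31, V ≈ 5.71 × 31^0.621 ≈ 48.17 kt.
V₂: ΔP = 51, V ≈ 5.71 × 51^0.621 ≈ 65.62 kt.
ΔV over 18 h = 17.45 kt → 24 h equivalent = 17.45 × 24/18 ≈ 23.27 kt.
23 kt < 30 kt ⇒ not rapid intensification.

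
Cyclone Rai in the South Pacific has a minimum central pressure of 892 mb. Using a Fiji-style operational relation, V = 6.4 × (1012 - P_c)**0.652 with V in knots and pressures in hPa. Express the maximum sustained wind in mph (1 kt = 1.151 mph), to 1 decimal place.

167.1 mph

ΔP = 1012 − 892 = 120 mb.
V ≈ 6.4 × 120^0.652 = 6.4 × 22.679 ≈ 145.146 kt.
145.146 × 1.151 ≈ 167.06 mph → 167.1 mph.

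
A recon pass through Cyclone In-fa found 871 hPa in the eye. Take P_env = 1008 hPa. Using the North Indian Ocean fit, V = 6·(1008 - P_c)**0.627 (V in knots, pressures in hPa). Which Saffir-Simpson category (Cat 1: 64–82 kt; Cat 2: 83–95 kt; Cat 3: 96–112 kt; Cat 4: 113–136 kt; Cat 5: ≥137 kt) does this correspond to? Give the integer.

4

ΔP = 1008 − 871 = 137 hPa.
V ≈ 6 × 137^0.627 = 6 × 21.86 ≈ 131 kt.
131 kt falls in the Category 4 band.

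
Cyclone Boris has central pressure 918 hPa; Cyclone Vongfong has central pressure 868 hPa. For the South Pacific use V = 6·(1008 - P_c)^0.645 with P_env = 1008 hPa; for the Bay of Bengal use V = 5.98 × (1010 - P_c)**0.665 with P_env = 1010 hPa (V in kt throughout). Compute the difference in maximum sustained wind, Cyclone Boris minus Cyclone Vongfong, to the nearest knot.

Cyclone Boris: ΔP = 90; V ≈ 6 × 90^0.645 ≈ 109.30 kt.
Cyclone Vongfong: ΔP = 142; V ≈ 5.98 × 142^0.665 ≈ 161.43 kt.
Difference ≈ 109.30 − 161.43 = -52.13 → -52 kt.

-52 kt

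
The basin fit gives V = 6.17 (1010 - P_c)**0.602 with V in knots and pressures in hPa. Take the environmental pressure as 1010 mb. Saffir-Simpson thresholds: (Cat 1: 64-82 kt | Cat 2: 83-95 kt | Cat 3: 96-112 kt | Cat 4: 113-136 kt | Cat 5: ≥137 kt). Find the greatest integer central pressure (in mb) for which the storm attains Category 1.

Category 1 begins at V = 64 kt.
Required ΔP = (64/6.17)^(1/0.602) = 10.373^1.661 ≈ 48.70 mb.
P_c ≤ 1010 − 48.70 = 961.30, so the highest integer P_c is 961 mb.

961 mb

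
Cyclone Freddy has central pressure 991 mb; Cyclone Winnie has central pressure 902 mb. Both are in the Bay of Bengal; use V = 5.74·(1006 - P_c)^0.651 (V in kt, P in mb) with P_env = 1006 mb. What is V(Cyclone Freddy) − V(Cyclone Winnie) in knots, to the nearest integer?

-85 kt

Cyclone Freddy: ΔP = 15; V ≈ 5.74 × 15^0.651 ≈ 33.46 kt.
Cyclone Winnie: ΔP = 104; V ≈ 5.74 × 104^0.651 ≈ 118.03 kt.
Difference ≈ 33.46 − 118.03 = -84.57 → -85 kt.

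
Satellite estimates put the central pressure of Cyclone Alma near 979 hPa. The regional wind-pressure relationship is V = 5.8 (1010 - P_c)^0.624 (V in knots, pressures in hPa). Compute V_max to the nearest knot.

49 kt

ΔP = 1010 − 979 = 31 hPa.
31^0.624 ≈ 8.523.
V ≈ 5.8 × 8.523 ≈ 49.4 kt.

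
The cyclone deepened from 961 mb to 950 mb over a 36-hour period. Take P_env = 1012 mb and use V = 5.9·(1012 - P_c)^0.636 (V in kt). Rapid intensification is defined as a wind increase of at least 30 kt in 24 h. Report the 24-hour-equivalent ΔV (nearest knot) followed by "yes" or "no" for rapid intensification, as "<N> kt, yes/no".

V₁: ΔP = 51, V ≈ 5.9 × 51^0.636 ≈ 71.92 kt.
V₂: ΔP = 62, V ≈ 5.9 × 62^0.636 ≈ 81.44 kt.
ΔV over 36 h = 9.52 kt → 24 h equivalent = 9.52 × 24/36 ≈ 6.35 kt.
6 kt < 30 kt ⇒ not rapid intensification.

6 kt, no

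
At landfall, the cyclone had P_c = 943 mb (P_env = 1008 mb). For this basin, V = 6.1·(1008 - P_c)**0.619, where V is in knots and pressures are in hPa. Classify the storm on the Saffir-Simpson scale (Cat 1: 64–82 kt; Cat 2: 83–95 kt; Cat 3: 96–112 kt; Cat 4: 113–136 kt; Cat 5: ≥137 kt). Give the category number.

ΔP = 1008 − 943 = 65 mb.
V ≈ 6.1 × 65^0.619 = 6.1 × 13.25 ≈ 81 kt.
81 kt falls in the Category 1 band.

1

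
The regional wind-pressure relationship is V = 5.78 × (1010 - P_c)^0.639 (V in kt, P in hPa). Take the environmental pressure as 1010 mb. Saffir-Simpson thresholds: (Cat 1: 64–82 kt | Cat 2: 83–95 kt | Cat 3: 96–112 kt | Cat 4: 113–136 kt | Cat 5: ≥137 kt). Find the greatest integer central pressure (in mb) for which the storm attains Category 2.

945 mb

Category 2 begins at V = 83 kt.
Required ΔP = (83/5.78)^(1/0.639) = 14.360^1.565 ≈ 64.70 mb.
P_c ≤ 1010 − 64.70 = 945.30, so the highest integer P_c is 945 mb.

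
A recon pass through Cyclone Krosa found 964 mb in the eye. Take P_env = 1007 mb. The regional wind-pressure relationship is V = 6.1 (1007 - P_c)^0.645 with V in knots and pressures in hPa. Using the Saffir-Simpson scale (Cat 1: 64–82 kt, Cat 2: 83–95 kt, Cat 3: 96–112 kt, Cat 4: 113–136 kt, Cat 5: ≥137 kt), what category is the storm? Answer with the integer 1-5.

1

ΔP = 1007 − 964 = 43 mb.
V ≈ 6.1 × 43^0.645 = 6.1 × 11.31 ≈ 69 kt.
69 kt falls in the Category 1 band.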